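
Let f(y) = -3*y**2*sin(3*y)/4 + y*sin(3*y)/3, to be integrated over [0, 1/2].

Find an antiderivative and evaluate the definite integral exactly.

Integrate term by term and add the pieces.
F(y) = y**2*cos(3*y)/4 - y*sin(3*y)/6 - y*cos(3*y)/9 + sin(3*y)/27 - cos(3*y)/18 is an antiderivative of f.
Check: d/dy[y**2*cos(3*y)/4 - y*sin(3*y)/6 - y*cos(3*y)/9 + sin(3*y)/27 - cos(3*y)/18] = -3*y**2*sin(3*y)/4 + y*sin(3*y)/3 = f(y).
F(1/2) = -5*sin(3/2)/108 - 7*cos(3/2)/144; F(0) = -1/18.
Integral = F(1/2) - F(0) = -5*sin(3/2)/108 - 7*cos(3/2)/144 + 1/18.

Antiderivative: F(y) = y**2*cos(3*y)/4 - y*sin(3*y)/6 - y*cos(3*y)/9 + sin(3*y)/27 - cos(3*y)/18; value = -5*sin(3/2)/108 - 7*cos(3/2)/144 + 1/18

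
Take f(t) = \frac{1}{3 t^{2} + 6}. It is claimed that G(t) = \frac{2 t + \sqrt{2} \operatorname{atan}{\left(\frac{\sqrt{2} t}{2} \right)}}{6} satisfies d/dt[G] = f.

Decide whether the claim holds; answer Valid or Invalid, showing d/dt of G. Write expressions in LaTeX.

Invalid: d/dt[G] - f = \frac{1}{3}, which is not 0.

d/dt[G] = \frac{t^{2} + 3}{3 t^{2} + 6}
d/dt[G] - f(t) = \frac{1}{3} != 0.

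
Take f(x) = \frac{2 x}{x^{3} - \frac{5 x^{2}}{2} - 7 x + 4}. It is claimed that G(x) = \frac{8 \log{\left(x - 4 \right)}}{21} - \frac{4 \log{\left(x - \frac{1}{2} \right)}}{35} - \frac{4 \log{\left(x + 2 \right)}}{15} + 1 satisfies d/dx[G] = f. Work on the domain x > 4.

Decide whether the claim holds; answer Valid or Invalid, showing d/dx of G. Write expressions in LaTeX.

Valid. The derivative of G reproduces f.

d/dx[G] = \frac{4 x}{2 x^{3} - 5 x^{2} - 14 x + 8}
This equals f(x) exactly, so the claim holds.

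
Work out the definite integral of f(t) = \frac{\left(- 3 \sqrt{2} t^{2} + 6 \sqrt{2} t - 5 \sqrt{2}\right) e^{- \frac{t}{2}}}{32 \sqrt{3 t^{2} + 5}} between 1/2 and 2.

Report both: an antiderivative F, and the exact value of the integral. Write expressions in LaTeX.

f has the shape u'v + uv' for u = \frac{\sqrt{\frac{3 t^{2}}{2} + \frac{5}{2}}}{8} and v = e^{- \frac{t}{2}} — it is the derivative of the product u*v.
F(t) = \frac{\sqrt{2} \sqrt{3 t^{2} + 5} e^{- \frac{t}{2}}}{16} is an antiderivative of f.
Check: d/dt[\frac{\sqrt{2} \sqrt{3 t^{2} + 5} e^{- \frac{t}{2}}}{16}] = \frac{\left(- 3 \sqrt{2} t^{2} + 6 \sqrt{2} t - 5 \sqrt{2}\right) e^{- \frac{t}{2}}}{32 \sqrt{3 t^{2} + 5}} = f(t).
F(2) = \frac{\sqrt{34}}{16 e}; F(1/2) = \frac{\sqrt{46}}{32 e^{\frac{1}{4}}}.
Integral = F(2) - F(1/2) = - \frac{\sqrt{46}}{32 e^{\frac{1}{4}}} + \frac{\sqrt{34}}{16 e}.

Antiderivative: F(t) = \frac{\sqrt{2} \sqrt{3 t^{2} + 5} e^{- \frac{t}{2}}}{16}; value = - \frac{\sqrt{46}}{32 e^{\frac{1}{4}}} + \frac{\sqrt{34}}{16 e}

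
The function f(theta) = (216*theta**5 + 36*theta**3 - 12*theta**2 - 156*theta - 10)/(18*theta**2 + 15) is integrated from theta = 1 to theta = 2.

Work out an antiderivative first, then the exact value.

Antiderivative: F(theta) = 3*theta**4 - 4*theta**2 - 2*theta/3 - log(2*theta**2 + 5/3); value = -log(29/3) + log(11/3) + 97/3

Differentiate the proposed F(theta) back; it has to land on f(theta) exactly.
F(theta) = 3*theta**4 - 4*theta**2 - 2*theta/3 - log(2*theta**2 + 5/3) is an antiderivative of f.
Check: d/dtheta[3*theta**4 - 4*theta**2 - 2*theta/3 - log(2*theta**2 + 5/3)] = (216*theta**5 + 36*theta**3 - 12*theta**2 - 156*theta - 10)/(18*theta**2 + 15) = f(theta).
F(2) = 92/3 - log(29/3); F(1) = -5/3 - log(11/3).
Integral = F(2) - F(1) = -log(29/3) + log(11/3) + 97/3.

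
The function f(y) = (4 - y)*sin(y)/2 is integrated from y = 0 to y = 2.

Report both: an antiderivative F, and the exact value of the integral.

Antiderivative: F(y) = (y*cos(y) - sin(y) - 4*cos(y))/2; value = -sin(2)/2 - cos(2) + 2

Recover f(y) by differentiating a candidate F(y); any mismatch rules it out.
F(y) = (y*cos(y) - sin(y) - 4*cos(y))/2 is an antiderivative of f.
Check: d/dy[(y*cos(y) - sin(y) - 4*cos(y))/2] = -y*sin(y)/2 + 2*sin(y), which equals f(y).
F(2) = -sin(2)/2 - cos(2); F(0) = -2.
Integral = F(2) - F(0) = -sin(2)/2 - cos(2) + 2.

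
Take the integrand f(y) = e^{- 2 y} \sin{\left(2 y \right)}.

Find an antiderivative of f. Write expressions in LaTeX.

Recover f(y) by differentiating a candidate F(y); any mismatch rules it out.
Check: d/dy[\frac{\left(- \sin{\left(2 y \right)} - \cos{\left(2 y \right)}\right) e^{- 2 y}}{4}] = e^{- 2 y} \sin{\left(2 y \right)} = f(y).

An antiderivative is F(y) = \frac{\left(- \sin{\left(2 y \right)} - \cos{\left(2 y \right)}\right) e^{- 2 y}}{4}.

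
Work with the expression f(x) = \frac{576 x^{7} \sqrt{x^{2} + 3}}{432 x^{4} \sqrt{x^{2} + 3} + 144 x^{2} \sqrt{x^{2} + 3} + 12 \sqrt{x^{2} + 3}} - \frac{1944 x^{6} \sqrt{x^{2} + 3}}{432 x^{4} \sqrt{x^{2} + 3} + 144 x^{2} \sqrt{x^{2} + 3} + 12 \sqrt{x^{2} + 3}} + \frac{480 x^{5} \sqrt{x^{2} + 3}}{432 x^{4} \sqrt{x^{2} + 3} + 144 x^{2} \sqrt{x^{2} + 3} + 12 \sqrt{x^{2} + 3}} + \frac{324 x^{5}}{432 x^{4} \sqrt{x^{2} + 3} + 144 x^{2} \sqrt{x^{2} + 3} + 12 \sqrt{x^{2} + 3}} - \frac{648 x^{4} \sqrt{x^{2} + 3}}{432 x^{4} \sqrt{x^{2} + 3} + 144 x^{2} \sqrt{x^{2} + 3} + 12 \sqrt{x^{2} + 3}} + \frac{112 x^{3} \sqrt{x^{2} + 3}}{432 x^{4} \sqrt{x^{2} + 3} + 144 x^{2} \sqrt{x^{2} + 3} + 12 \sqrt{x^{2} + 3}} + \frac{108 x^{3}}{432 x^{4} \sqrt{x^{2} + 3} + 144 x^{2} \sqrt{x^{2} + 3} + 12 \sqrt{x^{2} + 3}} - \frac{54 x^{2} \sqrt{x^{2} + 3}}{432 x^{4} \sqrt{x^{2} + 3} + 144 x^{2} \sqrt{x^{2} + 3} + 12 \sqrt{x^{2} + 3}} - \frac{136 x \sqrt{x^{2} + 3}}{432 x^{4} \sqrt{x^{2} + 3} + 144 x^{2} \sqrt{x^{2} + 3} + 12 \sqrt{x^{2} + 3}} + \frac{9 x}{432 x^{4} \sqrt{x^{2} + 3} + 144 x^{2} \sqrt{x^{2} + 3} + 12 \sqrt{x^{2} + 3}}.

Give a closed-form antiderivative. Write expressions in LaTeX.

The integrand splits into summands that can be handled one at a time.
Check: d/dx[\frac{24 x^{6} - 108 x^{5} + 28 x^{4} - 18 x^{3} + 54 x^{2} \sqrt{x^{2} + 3} + 4 x^{2} + 9 \sqrt{x^{2} + 3} + 12}{12 \left(6 x^{2} + 1\right)}] = \frac{576 x^{7} \sqrt{x^{2} + 3} - 1944 x^{6} \sqrt{x^{2} + 3} + 480 x^{5} \sqrt{x^{2} + 3} + 324 x^{5} - 648 x^{4} \sqrt{x^{2} + 3} + 112 x^{3} \sqrt{x^{2} + 3} + 108 x^{3} - 54 x^{2} \sqrt{x^{2} + 3} - 136 x \sqrt{x^{2} + 3} + 9 x}{432 x^{4} \sqrt{x^{2} + 3} + 144 x^{2} \sqrt{x^{2} + 3} + 12 \sqrt{x^{2} + 3}}, which equals f(x).

An antiderivative is F(x) = \frac{24 x^{6} - 108 x^{5} + 28 x^{4} - 18 x^{3} + 54 x^{2} \sqrt{x^{2} + 3} + 4 x^{2} + 9 \sqrt{x^{2} + 3} + 12}{12 \left(6 x^{2} + 1\right)}.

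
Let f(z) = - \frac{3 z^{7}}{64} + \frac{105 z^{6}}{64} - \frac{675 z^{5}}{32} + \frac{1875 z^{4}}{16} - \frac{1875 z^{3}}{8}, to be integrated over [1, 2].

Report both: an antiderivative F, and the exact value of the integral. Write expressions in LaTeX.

The substitution u = \frac{z^{2}}{4} - \frac{5 z}{2} works: f is exactly (dF/du)*(du/dz) for that inner function.
F(z) = - \frac{3 z^{4} \left(z - 10\right)^{4}}{512} is an antiderivative of f.
Check: d/dz[- \frac{3 z^{4} \left(z - 10\right)^{4}}{512}] = - \frac{3 z^{7}}{64} + \frac{105 z^{6}}{64} - \frac{675 z^{5}}{32} + \frac{1875 z^{4}}{16} - \frac{1875 z^{3}}{8} = f(z).
F(2) = -384; F(1) = - \frac{19683}{512}.
Integral = F(2) - F(1) = - \frac{176925}{512}.

Antiderivative: F(z) = - \frac{3 z^{4} \left(z - 10\right)^{4}}{512}; value = - \frac{176925}{512}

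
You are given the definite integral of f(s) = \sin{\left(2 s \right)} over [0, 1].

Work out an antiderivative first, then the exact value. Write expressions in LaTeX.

Antiderivative: F(s) = - \frac{\cos{\left(2 s \right)}}{2}; value = \frac{1}{2} - \frac{\cos{\left(2 \right)}}{2}

Whatever form F(s) takes, F'(s) = f(s) is non-negotiable.
F(s) = - \frac{\cos{\left(2 s \right)}}{2} is an antiderivative of f.
Check: d/ds[- \frac{\cos{\left(2 s \right)}}{2}] = \sin{\left(2 s \right)} = f(s).
F(1) = - \frac{\cos{\left(2 \right)}}{2}; F(0) = - \frac{1}{2}.
Integral = F(1) - F(0) = \frac{1}{2} - \frac{\cos{\left(2 \right)}}{2}.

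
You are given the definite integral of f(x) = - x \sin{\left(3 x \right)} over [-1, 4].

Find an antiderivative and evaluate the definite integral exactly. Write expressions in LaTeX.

An antiderivative F(x) passes only if d/dx[F] lands on f(x) exactly.
F(x) = \frac{x \cos{\left(3 x \right)}}{3} - \frac{\sin{\left(3 x \right)}}{9} is an antiderivative of f.
Check: d/dx[\frac{x \cos{\left(3 x \right)}}{3} - \frac{\sin{\left(3 x \right)}}{9}] = - x \sin{\left(3 x \right)} = f(x).
F(4) = - \frac{\sin{\left(12 \right)}}{9} + \frac{4 \cos{\left(12 \right)}}{3}; F(-1) = \frac{\sin{\left(3 \right)}}{9} - \frac{\cos{\left(3 \right)}}{3}.
Integral = F(4) - F(-1) = \frac{\cos{\left(3 \right)}}{3} - \frac{\sin{\left(3 \right)}}{9} - \frac{\sin{\left(12 \right)}}{9} + \frac{4 \cos{\left(12 \right)}}{3}.

Antiderivative: F(x) = \frac{x \cos{\left(3 x \right)}}{3} - \frac{\sin{\left(3 x \right)}}{9}; value = \frac{\cos{\left(3 \right)}}{3} - \frac{\sin{\left(3 \right)}}{9} - \frac{\sin{\left(12 \right)}}{9} + \frac{4 \cos{\left(12 \right)}}{3}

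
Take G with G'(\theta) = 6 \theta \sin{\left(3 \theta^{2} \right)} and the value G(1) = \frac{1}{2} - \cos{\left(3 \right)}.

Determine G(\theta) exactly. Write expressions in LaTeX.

G(\theta) = \frac{1}{2} - \cos{\left(3 \theta^{2} \right)}

The substitution u = 3 \theta^{2} works: G'(\theta) is exactly (dG/du)*(du/d\theta) for that inner function.
A general antiderivative is - \cos{\left(3 \theta^{2} \right)} + C.
The condition gives C = \frac{1}{2} - \cos{\left(3 \right)} - (- \cos{\left(3 \right)}) = \frac{1}{2}.
So G(\theta) = \frac{1}{2} - \cos{\left(3 \theta^{2} \right)}.
Check: d/d\theta[\frac{1}{2} - \cos{\left(3 \theta^{2} \right)}] = 6 \theta \sin{\left(3 \theta^{2} \right)} = G'(\theta).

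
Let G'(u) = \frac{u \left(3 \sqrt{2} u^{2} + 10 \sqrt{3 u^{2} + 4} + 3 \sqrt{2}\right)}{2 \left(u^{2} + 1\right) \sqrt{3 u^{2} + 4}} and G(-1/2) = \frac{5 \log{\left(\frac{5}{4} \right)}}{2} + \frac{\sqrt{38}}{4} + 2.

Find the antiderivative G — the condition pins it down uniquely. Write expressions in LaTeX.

G(u) = \frac{\sqrt{2} \sqrt{3 u^{2} + 4} + 5 \log{\left(u^{2} + 1 \right)} + 4}{2}

Since d/du undoes antidifferentiation here, G(u) must give back the stated G'(u).
A general antiderivative is \sqrt{\frac{3 u^{2}}{2} + 2} + \frac{5 \log{\left(u^{2} + 1 \right)}}{2} + C.
The condition gives C = \frac{5 \log{\left(\frac{5}{4} \right)}}{2} + \frac{\sqrt{38}}{4} + 2 - (\frac{5 \log{\left(\frac{5}{4} \right)}}{2} + \frac{\sqrt{38}}{4}) = 2.
So G(u) = \frac{\sqrt{2} \sqrt{3 u^{2} + 4} + 5 \log{\left(u^{2} + 1 \right)} + 4}{2}.
Check: d/du[\frac{\sqrt{2} \sqrt{3 u^{2} + 4} + 5 \log{\left(u^{2} + 1 \right)} + 4}{2}] = \frac{3 \sqrt{2} u^{3} + 10 u \sqrt{3 u^{2} + 4} + 3 \sqrt{2} u}{2 u^{2} \sqrt{3 u^{2} + 4} + 2 \sqrt{3 u^{2} + 4}}, which equals G'(u).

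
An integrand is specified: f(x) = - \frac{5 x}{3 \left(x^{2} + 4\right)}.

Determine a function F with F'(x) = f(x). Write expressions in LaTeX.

An antiderivative is F(x) = - \frac{5 \log{\left(x^{2} + 4 \right)}}{6}.

f matches the chain-rule pattern g'(h)*h' with inner function h(x) = x^{2} + 4; substituting u = h(x) collapses the integral.
Check: d/dx[- \frac{5 \log{\left(x^{2} + 4 \right)}}{6}] = - \frac{5 x}{3 x^{2} + 12}, which equals f(x).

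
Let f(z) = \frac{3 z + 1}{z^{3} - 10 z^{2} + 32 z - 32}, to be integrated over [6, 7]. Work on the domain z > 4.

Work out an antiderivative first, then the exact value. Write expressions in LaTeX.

Factor the denominator (\left(z - 4\right)^{2} \left(z - 2\right)) and decompose: f = \frac{7}{4 \left(z - 2\right)} - \frac{7}{4 \left(z - 4\right)} + \frac{13}{2 \left(z - 4\right)^{2}}; each piece integrates to a log, atan, or power term.
F(z) = - \frac{7 \log{\left(z - 4 \right)}}{4} + \frac{7 \log{\left(z - 2 \right)}}{4} - \frac{13}{2 z - 8} is an antiderivative of f.
Check: d/dz[- \frac{7 \log{\left(z - 4 \right)}}{4} + \frac{7 \log{\left(z - 2 \right)}}{4} - \frac{13}{2 z - 8}] = \frac{3 z + 1}{z^{3} - 10 z^{2} + 32 z - 32} = f(z).
F(7) = - \frac{13}{6} - \frac{7 \log{\left(3 \right)}}{4} + \frac{7 \log{\left(5 \right)}}{4}; F(6) = - \frac{13}{4} - \frac{7 \log{\left(2 \right)}}{4} + \frac{7 \log{\left(4 \right)}}{4}.
Integral = F(7) - F(6) = - \frac{7 \log{\left(4 \right)}}{4} - \frac{7 \log{\left(3 \right)}}{4} + \frac{13}{12} + \frac{7 \log{\left(2 \right)}}{4} + \frac{7 \log{\left(5 \right)}}{4}.

Antiderivative: F(z) = - \frac{7 \log{\left(z - 4 \right)}}{4} + \frac{7 \log{\left(z - 2 \right)}}{4} - \frac{13}{2 z - 8}; value = - \frac{7 \log{\left(4 \right)}}{4} - \frac{7 \log{\left(3 \right)}}{4} + \frac{13}{12} + \frac{7 \log{\left(2 \right)}}{4} + \frac{7 \log{\left(5 \right)}}{4}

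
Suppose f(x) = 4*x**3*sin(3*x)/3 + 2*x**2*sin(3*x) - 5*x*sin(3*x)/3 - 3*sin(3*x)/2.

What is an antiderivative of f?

An antiderivative is F(x) = -(72*x**3*cos(3*x) - 72*x**2*sin(3*x) + 108*x**2*cos(3*x) - 72*x*sin(3*x) - 138*x*cos(3*x) + 46*sin(3*x) - 105*cos(3*x))/162.

The integrand splits into summands that can be handled one at a time.
Check: d/dx[-(72*x**3*cos(3*x) - 72*x**2*sin(3*x) + 108*x**2*cos(3*x) - 72*x*sin(3*x) - 138*x*cos(3*x) + 46*sin(3*x) - 105*cos(3*x))/162] = 4*x**3*sin(3*x)/3 + 2*x**2*sin(3*x) - 5*x*sin(3*x)/3 - 3*sin(3*x)/2 = f(x).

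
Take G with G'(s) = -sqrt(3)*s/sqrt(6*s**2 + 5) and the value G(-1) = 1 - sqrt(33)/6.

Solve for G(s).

G(s) = (-sqrt(3)*sqrt(6*s**2 + 5) + 6)/6

The substitution u = 2*s**2 + 5/3 works: G'(s) is exactly (dG/du)*(du/ds) for that inner function.
A general antiderivative is -sqrt(2*s**2 + 5/3)/2 + C.
The condition gives C = 1 - sqrt(33)/6 - (-sqrt(33)/6) = 1.
So G(s) = (-sqrt(3)*sqrt(6*s**2 + 5) + 6)/6.
Check: d/ds[(-sqrt(3)*sqrt(6*s**2 + 5) + 6)/6] = -sqrt(3)*s/sqrt(6*s**2 + 5) = G'(s).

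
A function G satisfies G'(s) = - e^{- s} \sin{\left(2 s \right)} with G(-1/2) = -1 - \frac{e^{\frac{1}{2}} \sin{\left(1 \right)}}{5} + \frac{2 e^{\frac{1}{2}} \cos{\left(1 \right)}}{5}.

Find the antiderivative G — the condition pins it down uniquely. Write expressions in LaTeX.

G(s) = -1 + \frac{e^{- s} \sin{\left(2 s \right)}}{5} + \frac{2 e^{- s} \cos{\left(2 s \right)}}{5}

Check a candidate G(s) by differentiating: d/ds[G] must match the given G'(s).
A general antiderivative is \frac{e^{- s} \sin{\left(2 s \right)}}{5} + \frac{2 e^{- s} \cos{\left(2 s \right)}}{5} + C.
The condition gives C = -1 - \frac{e^{\frac{1}{2}} \sin{\left(1 \right)}}{5} + \frac{2 e^{\frac{1}{2}} \cos{\left(1 \right)}}{5} - (- \frac{e^{\frac{1}{2}} \sin{\left(1 \right)}}{5} + \frac{2 e^{\frac{1}{2}} \cos{\left(1 \right)}}{5}) = -1.
So G(s) = -1 + \frac{e^{- s} \sin{\left(2 s \right)}}{5} + \frac{2 e^{- s} \cos{\left(2 s \right)}}{5}.
Check: d/ds[-1 + \frac{e^{- s} \sin{\left(2 s \right)}}{5} + \frac{2 e^{- s} \cos{\left(2 s \right)}}{5}] = - e^{- s} \sin{\left(2 s \right)} = G'(s).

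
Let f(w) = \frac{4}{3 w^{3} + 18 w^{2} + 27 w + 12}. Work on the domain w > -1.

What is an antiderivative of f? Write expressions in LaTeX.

Factor the denominator (3 \left(w + 1\right)^{2} \left(w + 4\right)) and decompose: f = \frac{4}{27 \left(w + 4\right)} - \frac{4}{27 \left(w + 1\right)} + \frac{4}{9 \left(w + 1\right)^{2}}; each piece integrates to a log, atan, or power term.
Check: d/dw[\frac{4 \left(- \left(w + 1\right) \log{\left(w + 1 \right)} + \left(w + 1\right) \log{\left(w + 4 \right)} - 3\right)}{27 \left(w + 1\right)}] = \frac{4}{3 w^{3} + 18 w^{2} + 27 w + 12} = f(w).

An antiderivative is F(w) = \frac{4 \left(- \left(w + 1\right) \log{\left(w + 1 \right)} + \left(w + 1\right) \log{\left(w + 4 \right)} - 3\right)}{27 \left(w + 1\right)}.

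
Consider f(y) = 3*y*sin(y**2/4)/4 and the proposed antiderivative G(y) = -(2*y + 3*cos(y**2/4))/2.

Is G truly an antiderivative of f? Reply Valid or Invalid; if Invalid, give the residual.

Invalid: d/dy[G] - f = -1, which is not 0.

d/dy[G] = 3*y*sin(y**2/4)/4 - 1
d/dy[G] - f(y) = -1 != 0.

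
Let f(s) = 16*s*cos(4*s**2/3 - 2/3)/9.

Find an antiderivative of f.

An antiderivative is F(s) = 2*sin(4*s**2/3 - 2/3)/3.

f matches the chain-rule pattern g'(h)*h' with inner function h(s) = 4*s**2/3 - 2/3; substituting u = h(s) collapses the integral.
Check: d/ds[2*sin(4*s**2/3 - 2/3)/3] = 16*s*cos(4*s**2/3 - 2/3)/9 = f(s).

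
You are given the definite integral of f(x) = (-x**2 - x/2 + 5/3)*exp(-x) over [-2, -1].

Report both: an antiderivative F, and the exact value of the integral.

Antiderivative: F(x) = (6*x**2 + 15*x + 5)*exp(-x)/6; value = -2*exp(1)/3 + exp(2)/6

f has the shape u'v + uv' for u = x**2 + 5*x/2 + 5/6 and v = exp(-x) — it is the derivative of the product u*v.
F(x) = (6*x**2 + 15*x + 5)*exp(-x)/6 is an antiderivative of f.
Check: d/dx[(6*x**2 + 15*x + 5)*exp(-x)/6] = (-6*x**2 - 3*x + 10)*exp(-x)/6, which equals f(x).
F(-1) = -2*exp(1)/3; F(-2) = -exp(2)/6.
Integral = F(-1) - F(-2) = -2*exp(1)/3 + exp(2)/6.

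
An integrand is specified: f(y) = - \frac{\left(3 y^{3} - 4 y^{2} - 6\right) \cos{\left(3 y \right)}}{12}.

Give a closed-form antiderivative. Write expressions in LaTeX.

For F(y) to be correct the identity F'(y) - f(y) = 0 must hold.
Check: d/dy[- \frac{y^{3} \sin{\left(3 y \right)}}{12} + \frac{y^{2} \sin{\left(3 y \right)}}{9} - \frac{y^{2} \cos{\left(3 y \right)}}{12} + \frac{y \sin{\left(3 y \right)}}{18} + \frac{2 y \cos{\left(3 y \right)}}{27} + \frac{23 \sin{\left(3 y \right)}}{162} + \frac{\cos{\left(3 y \right)}}{54}] = - \frac{y^{3} \cos{\left(3 y \right)}}{4} + \frac{y^{2} \cos{\left(3 y \right)}}{3} + \frac{\cos{\left(3 y \right)}}{2}, which equals f(y).

An antiderivative is F(y) = - \frac{y^{3} \sin{\left(3 y \right)}}{12} + \frac{y^{2} \sin{\left(3 y \right)}}{9} - \frac{y^{2} \cos{\left(3 y \right)}}{12} + \frac{y \sin{\left(3 y \right)}}{18} + \frac{2 y \cos{\left(3 y \right)}}{27} + \frac{23 \sin{\left(3 y \right)}}{162} + \frac{\cos{\left(3 y \right)}}{54}.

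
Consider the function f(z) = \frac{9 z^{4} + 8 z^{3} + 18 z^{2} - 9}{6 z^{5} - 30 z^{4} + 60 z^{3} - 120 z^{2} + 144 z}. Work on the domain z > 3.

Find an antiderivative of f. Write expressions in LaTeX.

Factor the denominator (6 z \left(z - 3\right) \left(z - 2\right) \left(z^{2} + 4\right)) and decompose: f = - \frac{383 z - 502}{1248 \left(z^{2} + 4\right)} - \frac{271}{96 \left(z - 2\right)} + \frac{61}{13 \left(z - 3\right)} - \frac{1}{16 z}; each piece integrates to a log, atan, or power term.
Check: d/dz[- \frac{\log{\left(z \right)}}{16} + \frac{61 \log{\left(z - 3 \right)}}{13} - \frac{271 \log{\left(z - 2 \right)}}{96} - \frac{383 \log{\left(z^{2} + 4 \right)}}{2496} + \frac{251 \operatorname{atan}{\left(\frac{z}{2} \right)}}{1248}] = \frac{9 z^{4} + 8 z^{3} + 18 z^{2} - 9}{6 z^{5} - 30 z^{4} + 60 z^{3} - 120 z^{2} + 144 z} = f(z).

An antiderivative is F(z) = - \frac{\log{\left(z \right)}}{16} + \frac{61 \log{\left(z - 3 \right)}}{13} - \frac{271 \log{\left(z - 2 \right)}}{96} - \frac{383 \log{\left(z^{2} + 4 \right)}}{2496} + \frac{251 \operatorname{atan}{\left(\frac{z}{2} \right)}}{1248}.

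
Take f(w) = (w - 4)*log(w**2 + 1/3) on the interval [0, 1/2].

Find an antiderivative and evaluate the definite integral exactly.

Whatever form F(w) takes, F'(w) = f(w) is non-negotiable.
F(w) = (-3*w**2 + 3*w*(w - 8)*log(w**2 + 1/3) + 48*w + log(w**2 + 1/3) - 16*sqrt(3)*atan(sqrt(3)*w))/6 is an antiderivative of f.
Check: d/dw[(-3*w**2 + 3*w*(w - 8)*log(w**2 + 1/3) + 48*w + log(w**2 + 1/3) - 16*sqrt(3)*atan(sqrt(3)*w))/6] = w*log(w**2 + 1/3) - 4*log(w**2 + 1/3), which equals f(w).
F(1/2) = -8*sqrt(3)*atan(sqrt(3)/2)/3 - 41*log(7/12)/24 + 31/8; F(0) = -log(3)/6.
Integral = F(1/2) - F(0) = -8*sqrt(3)*atan(sqrt(3)/2)/3 + log(3)/6 - 41*log(7/12)/24 + 31/8.

Antiderivative: F(w) = (-3*w**2 + 3*w*(w - 8)*log(w**2 + 1/3) + 48*w + log(w**2 + 1/3) - 16*sqrt(3)*atan(sqrt(3)*w))/6; value = -8*sqrt(3)*atan(sqrt(3)/2)/3 + log(3)/6 - 41*log(7/12)/24 + 31/8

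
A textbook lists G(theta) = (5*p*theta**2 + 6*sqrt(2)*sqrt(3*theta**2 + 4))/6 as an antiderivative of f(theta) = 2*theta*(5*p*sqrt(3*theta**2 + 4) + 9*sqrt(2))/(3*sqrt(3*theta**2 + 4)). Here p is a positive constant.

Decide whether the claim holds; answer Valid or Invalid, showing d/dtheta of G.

Invalid: d/dtheta[G] - f = (-5*p*theta*sqrt(3*theta**2 + 4) - 9*sqrt(2)*theta)/(3*sqrt(3*theta**2 + 4)), which is not 0.

d/dtheta[G] = (5*p*theta*sqrt(3*theta**2 + 4) + 9*sqrt(2)*theta)/(3*sqrt(3*theta**2 + 4))
d/dtheta[G] - f(theta) = (-5*p*theta*sqrt(3*theta**2 + 4) - 9*sqrt(2)*theta)/(3*sqrt(3*theta**2 + 4)) != 0.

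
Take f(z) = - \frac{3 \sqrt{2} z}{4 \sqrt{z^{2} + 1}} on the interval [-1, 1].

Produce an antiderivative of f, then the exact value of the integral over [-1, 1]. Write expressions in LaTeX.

f matches the chain-rule pattern g'(h)*h' with inner function h(z) = 2 z^{2} + 2; substituting u = h(z) collapses the integral.
F(z) = - \frac{3 \sqrt{2 z^{2} + 2}}{4} is an antiderivative of f.
Check: d/dz[- \frac{3 \sqrt{2 z^{2} + 2}}{4}] = - \frac{3 \sqrt{2} z}{4 \sqrt{z^{2} + 1}} = f(z).
F(1) = - \frac{3}{2}; F(-1) = - \frac{3}{2}.
Integral = F(1) - F(-1) = 0.

Antiderivative: F(z) = - \frac{3 \sqrt{2 z^{2} + 2}}{4}; value = 0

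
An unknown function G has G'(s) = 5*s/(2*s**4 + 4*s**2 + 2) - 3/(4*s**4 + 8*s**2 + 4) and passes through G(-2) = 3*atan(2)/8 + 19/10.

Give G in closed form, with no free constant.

Integrate term by term and add the pieces.
A general antiderivative is (-3*s - 10)/(8*s**2 + 8) - 3*atan(s)/8 + C.
The condition gives C = 3*atan(2)/8 + 19/10 - (-1/10 + 3*atan(2)/8) = 2.
So G(s) = -(3*s**2*atan(s) - 16*s**2 + 3*s + 3*atan(s) - 6)/(8*(s**2 + 1)).
Check: d/ds[-(3*s**2*atan(s) - 16*s**2 + 3*s + 3*atan(s) - 6)/(8*(s**2 + 1))] = (10*s - 3)/(4*s**4 + 8*s**2 + 4), which equals G'(s).

G(s) = -(3*s**2*atan(s) - 16*s**2 + 3*s + 3*atan(s) - 6)/(8*(s**2 + 1))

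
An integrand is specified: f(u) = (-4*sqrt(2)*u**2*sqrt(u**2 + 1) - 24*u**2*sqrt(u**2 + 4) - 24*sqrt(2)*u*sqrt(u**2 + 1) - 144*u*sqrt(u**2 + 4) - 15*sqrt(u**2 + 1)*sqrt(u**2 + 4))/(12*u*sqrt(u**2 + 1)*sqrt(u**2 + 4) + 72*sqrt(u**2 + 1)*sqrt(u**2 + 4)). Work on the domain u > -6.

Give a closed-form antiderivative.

For F(u) to be correct the identity F'(u) - f(u) = 0 must hold.
Check: d/du[-2*sqrt(u**2/2 + 2)/3 - 2*sqrt(u**2 + 1) - 5*log(u + 6)/4] = (-4*sqrt(2)*u**2*sqrt(u**2 + 1) - 24*u**2*sqrt(u**2 + 4) - 24*sqrt(2)*u*sqrt(u**2 + 1) - 144*u*sqrt(u**2 + 4) - 15*sqrt(u**2 + 1)*sqrt(u**2 + 4))/(12*u*sqrt(u**2 + 1)*sqrt(u**2 + 4) + 72*sqrt(u**2 + 1)*sqrt(u**2 + 4)) = f(u).

An antiderivative is F(u) = -2*sqrt(u**2/2 + 2)/3 - 2*sqrt(u**2 + 1) - 5*log(u + 6)/4.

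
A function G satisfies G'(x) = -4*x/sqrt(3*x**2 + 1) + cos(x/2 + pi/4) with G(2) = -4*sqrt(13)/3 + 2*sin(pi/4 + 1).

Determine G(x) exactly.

G(x) = -4*sqrt(3*x**2 + 1)/3 + 2*sin(x/2 + pi/4)

Integrate term by term and add the pieces.
A general antiderivative is -4*sqrt(3*x**2 + 1)/3 + 2*sin(x/2 + pi/4) + C.
The condition gives C = -4*sqrt(13)/3 + 2*sin(pi/4 + 1) - (-4*sqrt(13)/3 + 2*sin(pi/4 + 1)) = 0.
So G(x) = -4*sqrt(3*x**2 + 1)/3 + 2*sin(x/2 + pi/4).
Check: d/dx[-4*sqrt(3*x**2 + 1)/3 + 2*sin(x/2 + pi/4)] = (-4*x + sqrt(3*x**2 + 1)*cos(x/2 + pi/4))/sqrt(3*x**2 + 1), which equals G'(x).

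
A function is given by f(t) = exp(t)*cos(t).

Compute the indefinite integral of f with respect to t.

F(t) = (sin(t) + cos(t))*exp(t)/2 + C

For F(t) to be correct the identity F'(t) - f(t) = 0 must hold.
Check: d/dt[(sin(t) + cos(t))*exp(t)/2] = exp(t)*cos(t) = f(t).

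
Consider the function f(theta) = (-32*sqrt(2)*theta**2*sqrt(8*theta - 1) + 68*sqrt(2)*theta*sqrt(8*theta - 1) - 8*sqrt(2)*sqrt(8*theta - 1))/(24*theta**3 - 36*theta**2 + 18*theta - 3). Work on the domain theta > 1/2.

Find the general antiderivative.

f has the shape u'v + uv' for u = -4/(3*(2*theta - 1)**2) and v = (4*theta - 1/2)**(5/2) — it is the derivative of the product u*v.
Check: d/dtheta[-4*(4*theta - 1/2)**(5/2)/(3*(2*theta - 1)**2)] = (-64*theta**2*sqrt(8*theta - 1) + 136*theta*sqrt(8*theta - 1) - 16*sqrt(8*theta - 1))/(24*sqrt(2)*theta**3 - 36*sqrt(2)*theta**2 + 18*sqrt(2)*theta - 3*sqrt(2)), which equals f(theta).

F(theta) = -4*(4*theta - 1/2)**(5/2)/(3*(2*theta - 1)**2) + C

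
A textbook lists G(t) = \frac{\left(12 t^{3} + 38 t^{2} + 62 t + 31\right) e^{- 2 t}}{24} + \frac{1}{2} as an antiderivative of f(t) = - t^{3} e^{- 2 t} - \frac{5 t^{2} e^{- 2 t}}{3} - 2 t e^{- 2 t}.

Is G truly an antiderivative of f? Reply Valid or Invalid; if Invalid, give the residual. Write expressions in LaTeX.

Valid: G'(t) = f(t).

d/dt[G] = \frac{\left(- 3 t^{3} - 5 t^{2} - 6 t\right) e^{- 2 t}}{3}
This equals f(t) exactly, so the claim holds.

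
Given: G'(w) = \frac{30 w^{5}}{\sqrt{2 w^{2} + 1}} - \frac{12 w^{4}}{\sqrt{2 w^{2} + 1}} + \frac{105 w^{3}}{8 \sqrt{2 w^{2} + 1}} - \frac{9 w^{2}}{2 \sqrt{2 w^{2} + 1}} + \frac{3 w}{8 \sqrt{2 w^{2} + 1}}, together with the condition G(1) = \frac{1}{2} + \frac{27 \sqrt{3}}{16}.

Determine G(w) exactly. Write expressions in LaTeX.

Recognize the product-rule pattern: G'(w) = u'v + uv' with u = \frac{3 \sqrt{2 w^{2} + 1}}{4}, v = \left(- 2 w^{2} + \frac{w}{2}\right)^{2}, so integration by parts undoes it.
A general antiderivative is \frac{3 \left(- 2 w^{2} + \frac{w}{2}\right)^{2} \sqrt{2 w^{2} + 1}}{4} + C.
The condition gives C = \frac{1}{2} + \frac{27 \sqrt{3}}{16} - (\frac{27 \sqrt{3}}{16}) = \frac{1}{2}.
So G(w) = \frac{48 w^{4} \sqrt{2 w^{2} + 1} - 24 w^{3} \sqrt{2 w^{2} + 1} + 3 w^{2} \sqrt{2 w^{2} + 1} + 8}{16}.
Check: d/dw[\frac{48 w^{4} \sqrt{2 w^{2} + 1} - 24 w^{3} \sqrt{2 w^{2} + 1} + 3 w^{2} \sqrt{2 w^{2} + 1} + 8}{16}] = \frac{240 w^{5} - 96 w^{4} + 105 w^{3} - 36 w^{2} + 3 w}{8 \sqrt{2 w^{2} + 1}}, which equals G'(w).

G(w) = \frac{48 w^{4} \sqrt{2 w^{2} + 1} - 24 w^{3} \sqrt{2 w^{2} + 1} + 3 w^{2} \sqrt{2 w^{2} + 1} + 8}{16}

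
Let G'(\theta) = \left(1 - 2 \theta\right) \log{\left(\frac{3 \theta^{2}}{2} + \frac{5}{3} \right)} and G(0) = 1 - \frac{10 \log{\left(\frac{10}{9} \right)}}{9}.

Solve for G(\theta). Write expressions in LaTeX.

A first test for any G(\theta): its \theta-derivative must equal the given G'(\theta).
A general antiderivative is \theta^{2} - 2 \theta + \left(- \theta^{2} + \theta\right) \log{\left(\frac{3 \theta^{2}}{2} + \frac{5}{3} \right)} - \frac{10 \log{\left(\theta^{2} + \frac{10}{9} \right)}}{9} + \frac{2 \sqrt{10} \operatorname{atan}{\left(\frac{3 \sqrt{10} \theta}{10} \right)}}{3} + C.
The condition gives C = 1 - \frac{10 \log{\left(\frac{10}{9} \right)}}{9} - (- \frac{10 \log{\left(\frac{10}{9} \right)}}{9}) = 1.
So G(\theta) = \theta^{2} - 2 \theta + \left(- \theta^{2} + \theta\right) \log{\left(\frac{3 \theta^{2}}{2} + \frac{5}{3} \right)} - \frac{10 \log{\left(\theta^{2} + \frac{10}{9} \right)}}{9} + \frac{2 \sqrt{10} \operatorname{atan}{\left(\frac{3 \sqrt{10} \theta}{10} \right)}}{3} + 1.
Check: d/d\theta[\theta^{2} - 2 \theta + \left(- \theta^{2} + \theta\right) \log{\left(\frac{3 \theta^{2}}{2} + \frac{5}{3} \right)} - \frac{10 \log{\left(\theta^{2} + \frac{10}{9} \right)}}{9} + \frac{2 \sqrt{10} \operatorname{atan}{\left(\frac{3 \sqrt{10} \theta}{10} \right)}}{3} + 1] = - 2 \theta \log{\left(9 \theta^{2} + 10 \right)} + 2 \theta \log{\left(6 \right)} + \log{\left(9 \theta^{2} + 10 \right)} - \log{\left(6 \right)}, which equals G'(\theta).

G(\theta) = \theta^{2} - 2 \theta + \left(- \theta^{2} + \theta\right) \log{\left(\frac{3 \theta^{2}}{2} + \frac{5}{3} \right)} - \frac{10 \log{\left(\theta^{2} + \frac{10}{9} \right)}}{9} + \frac{2 \sqrt{10} \operatorname{atan}{\left(\frac{3 \sqrt{10} \theta}{10} \right)}}{3} + 1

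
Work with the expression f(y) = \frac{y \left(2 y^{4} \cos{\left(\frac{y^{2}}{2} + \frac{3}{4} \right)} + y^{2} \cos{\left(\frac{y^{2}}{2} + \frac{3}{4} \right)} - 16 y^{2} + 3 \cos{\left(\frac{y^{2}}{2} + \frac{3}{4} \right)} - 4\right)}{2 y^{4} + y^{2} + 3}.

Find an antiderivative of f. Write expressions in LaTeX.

Check any antiderivative F(y) by computing F'(y) and comparing it with f(y).
Check: d/dy[- 2 \log{\left(y^{4} + \frac{y^{2}}{2} + \frac{3}{2} \right)} + \sin{\left(\frac{y^{2}}{2} + \frac{3}{4} \right)}] = \frac{2 y^{5} \cos{\left(\frac{y^{2}}{2} + \frac{3}{4} \right)} + y^{3} \cos{\left(\frac{y^{2}}{2} + \frac{3}{4} \right)} - 16 y^{3} + 3 y \cos{\left(\frac{y^{2}}{2} + \frac{3}{4} \right)} - 4 y}{2 y^{4} + y^{2} + 3}, which equals f(y).

An antiderivative is F(y) = - 2 \log{\left(y^{4} + \frac{y^{2}}{2} + \frac{3}{2} \right)} + \sin{\left(\frac{y^{2}}{2} + \frac{3}{4} \right)}.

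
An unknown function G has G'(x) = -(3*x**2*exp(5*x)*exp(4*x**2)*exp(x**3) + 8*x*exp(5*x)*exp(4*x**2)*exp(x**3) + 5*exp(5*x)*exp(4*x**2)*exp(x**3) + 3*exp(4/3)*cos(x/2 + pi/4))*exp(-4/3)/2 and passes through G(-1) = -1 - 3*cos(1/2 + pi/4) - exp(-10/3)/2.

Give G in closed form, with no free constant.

Any candidate G(x) must reproduce the stated G'(x) exactly.
A general antiderivative is -exp(x**3 + 4*x**2 + 5*x - 4/3)/2 - 3*sin(x/2 + pi/4) + C.
The condition gives C = -1 - 3*cos(1/2 + pi/4) - exp(-10/3)/2 - (-3*cos(1/2 + pi/4) - exp(-10/3)/2) = -1.
So G(x) = -exp(-4/3)*exp(5*x)*exp(4*x**2)*exp(x**3)/2 - 3*sin(x/2 + pi/4) - 1.
Check: d/dx[-exp(-4/3)*exp(5*x)*exp(4*x**2)*exp(x**3)/2 - 3*sin(x/2 + pi/4) - 1] = (-3*x**2*exp(5*x)*exp(4*x**2)*exp(x**3) - 8*x*exp(5*x)*exp(4*x**2)*exp(x**3) - 5*exp(5*x)*exp(4*x**2)*exp(x**3) - 3*exp(4/3)*cos(x/2 + pi/4))*exp(-4/3)/2, which equals G'(x).

G(x) = -exp(-4/3)*exp(5*x)*exp(4*x**2)*exp(x**3)/2 - 3*sin(x/2 + pi/4) - 1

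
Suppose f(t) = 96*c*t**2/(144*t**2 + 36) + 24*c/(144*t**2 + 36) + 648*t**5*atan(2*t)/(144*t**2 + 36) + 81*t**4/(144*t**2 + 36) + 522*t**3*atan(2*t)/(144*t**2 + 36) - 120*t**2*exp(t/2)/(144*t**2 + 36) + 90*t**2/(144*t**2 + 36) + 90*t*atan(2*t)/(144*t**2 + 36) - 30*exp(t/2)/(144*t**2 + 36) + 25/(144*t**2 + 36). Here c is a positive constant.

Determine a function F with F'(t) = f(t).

An antiderivative is F(t) = (48*c*t + 81*t**4*atan(2*t) + 90*t**2*atan(2*t) - 120*exp(t/2) + 25*atan(2*t))/72.

Integrate term by term and add the pieces.
Check: d/dt[(48*c*t + 81*t**4*atan(2*t) + 90*t**2*atan(2*t) - 120*exp(t/2) + 25*atan(2*t))/72] = (96*c*t**2 + 24*c + 648*t**5*atan(2*t) + 81*t**4 + 522*t**3*atan(2*t) - 120*t**2*exp(t/2) + 90*t**2 + 90*t*atan(2*t) - 30*exp(t/2) + 25)/(144*t**2 + 36), which equals f(t).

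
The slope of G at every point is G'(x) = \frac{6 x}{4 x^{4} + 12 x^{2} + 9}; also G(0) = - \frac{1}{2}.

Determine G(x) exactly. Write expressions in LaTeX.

G(x) = - \frac{3}{4 x^{2} + 6}

The substitution u = 2 x^{2} + 3 works: G'(x) is exactly (dG/du)*(du/dx) for that inner function.
A general antiderivative is - \frac{3}{2 \left(2 x^{2} + 3\right)} + C.
The condition gives C = - \frac{1}{2} - (- \frac{1}{2}) = 0.
So G(x) = - \frac{3}{4 x^{2} + 6}.
Check: d/dx[- \frac{3}{4 x^{2} + 6}] = \frac{6 x}{4 x^{4} + 12 x^{2} + 9} = G'(x).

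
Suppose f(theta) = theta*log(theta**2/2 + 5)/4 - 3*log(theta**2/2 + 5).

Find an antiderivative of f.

An antiderivative is F(theta) = theta**2*log(theta**2/2 + 5)/8 - theta**2/8 - 3*theta*log(theta**2/2 + 5) + 6*theta + 5*log(theta**2 + 10)/4 - 6*sqrt(10)*atan(sqrt(10)*theta/10).

The integrand splits into summands that can be handled one at a time.
Check: d/dtheta[theta**2*log(theta**2/2 + 5)/8 - theta**2/8 - 3*theta*log(theta**2/2 + 5) + 6*theta + 5*log(theta**2 + 10)/4 - 6*sqrt(10)*atan(sqrt(10)*theta/10)] = theta*log(theta**2/2 + 5)/4 - 3*log(theta**2/2 + 5) = f(theta).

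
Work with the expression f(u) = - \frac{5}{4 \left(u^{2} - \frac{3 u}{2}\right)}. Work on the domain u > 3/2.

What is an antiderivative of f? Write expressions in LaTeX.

The denominator factors as 2 u \left(2 u - 3\right); partial fractions split f into directly integrable pieces: - \frac{5}{3 \left(2 u - 3\right)} + \frac{5}{6 u}.
Check: d/du[\frac{5 \left(\log{\left(u \right)} - \log{\left(u - \frac{3}{2} \right)}\right)}{6}] = - \frac{5}{4 u^{2} - 6 u}, which equals f(u).

An antiderivative is F(u) = \frac{5 \left(\log{\left(u \right)} - \log{\left(u - \frac{3}{2} \right)}\right)}{6}.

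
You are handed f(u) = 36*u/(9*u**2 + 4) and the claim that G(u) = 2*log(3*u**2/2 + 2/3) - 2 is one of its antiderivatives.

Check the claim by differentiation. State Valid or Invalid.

Valid - the claim checks out under differentiation.

d/du[G] = 36*u/(9*u**2 + 4)
This equals f(u) exactly, so the claim holds.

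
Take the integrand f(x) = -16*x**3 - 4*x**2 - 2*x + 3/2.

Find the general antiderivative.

The integrand splits into summands that can be handled one at a time.
Check: d/dx[x*(-24*x**3 - 8*x**2 - 6*x + 9)/6] = -16*x**3 - 4*x**2 - 2*x + 3/2 = f(x).

F(x) = x*(-24*x**3 - 8*x**2 - 6*x + 9)/6 + C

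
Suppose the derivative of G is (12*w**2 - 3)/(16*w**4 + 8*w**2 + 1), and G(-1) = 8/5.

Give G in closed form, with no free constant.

G(w) = (4*w**2 - 3*w + 1)/(4*w**2 + 1)

G'(w) has the shape u'v + uv' for u = -3*w and v = 1/(4*w**2 + 1) — it is the derivative of the product u*v.
A general antiderivative is -3*w/(4*w**2 + 1) + C.
The condition gives C = 8/5 - (3/5) = 1.
So G(w) = (4*w**2 - 3*w + 1)/(4*w**2 + 1).
Check: d/dw[(4*w**2 - 3*w + 1)/(4*w**2 + 1)] = (12*w**2 - 3)/(16*w**4 + 8*w**2 + 1) = G'(w).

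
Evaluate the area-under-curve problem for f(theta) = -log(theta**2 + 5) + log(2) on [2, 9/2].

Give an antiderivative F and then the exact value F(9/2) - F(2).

Antiderivative: F(theta) = -theta*log(theta**2/2 + 5/2) + 2*theta - 2*sqrt(5)*atan(sqrt(5)*theta/5); value = -9*log(101/8)/2 - 2*sqrt(5)*atan(9*sqrt(5)/10) + 2*log(9/2) + 2*sqrt(5)*atan(2*sqrt(5)/5) + 5

Any candidate F(theta) must reproduce f(theta) exactly when differentiated.
F(theta) = -theta*log(theta**2/2 + 5/2) + 2*theta - 2*sqrt(5)*atan(sqrt(5)*theta/5) is an antiderivative of f.
Check: d/dtheta[-theta*log(theta**2/2 + 5/2) + 2*theta - 2*sqrt(5)*atan(sqrt(5)*theta/5)] = -log(theta**2 + 5) + log(2) = f(theta).
F(9/2) = -9*log(101/8)/2 - 2*sqrt(5)*atan(9*sqrt(5)/10) + 9; F(2) = -2*sqrt(5)*atan(2*sqrt(5)/5) - 2*log(9/2) + 4.
Integral = F(9/2) - F(2) = -9*log(101/8)/2 - 2*sqrt(5)*atan(9*sqrt(5)/10) + 2*log(9/2) + 2*sqrt(5)*atan(2*sqrt(5)/5) + 5.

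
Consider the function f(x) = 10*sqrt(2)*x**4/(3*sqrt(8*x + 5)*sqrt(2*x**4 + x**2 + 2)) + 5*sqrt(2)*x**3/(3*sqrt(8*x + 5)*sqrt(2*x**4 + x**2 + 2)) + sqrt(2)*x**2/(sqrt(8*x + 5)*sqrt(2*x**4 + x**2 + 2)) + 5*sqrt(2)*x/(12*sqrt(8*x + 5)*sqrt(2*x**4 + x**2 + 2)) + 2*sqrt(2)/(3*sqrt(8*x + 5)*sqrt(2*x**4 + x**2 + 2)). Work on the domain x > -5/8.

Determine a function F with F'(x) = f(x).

An antiderivative is F(x) = sqrt(2)*sqrt(8*x + 5)*sqrt(2*x**4 + x**2 + 2)/12.

f has the shape u'v + uv' for u = sqrt(4*x + 5/2)/6 and v = sqrt(2*x**4 + x**2 + 2) — it is the derivative of the product u*v.
Check: d/dx[sqrt(2)*sqrt(8*x + 5)*sqrt(2*x**4 + x**2 + 2)/12] = (40*sqrt(2)*x**4 + 20*sqrt(2)*x**3 + 12*sqrt(2)*x**2 + 5*sqrt(2)*x + 8*sqrt(2))/(12*sqrt(8*x + 5)*sqrt(2*x**4 + x**2 + 2)), which equals f(x).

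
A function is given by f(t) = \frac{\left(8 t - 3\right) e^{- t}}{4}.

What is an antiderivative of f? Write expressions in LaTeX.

Recognize the product-rule pattern: f = u'v + uv' with u = - 2 t - \frac{5}{4}, v = e^{- t}, so integration by parts undoes it.
Check: d/dt[- 2 t e^{- t} - \frac{5 e^{- t}}{4}] = \frac{\left(8 t - 3\right) e^{- t}}{4} = f(t).

An antiderivative is F(t) = - 2 t e^{- t} - \frac{5 e^{- t}}{4}.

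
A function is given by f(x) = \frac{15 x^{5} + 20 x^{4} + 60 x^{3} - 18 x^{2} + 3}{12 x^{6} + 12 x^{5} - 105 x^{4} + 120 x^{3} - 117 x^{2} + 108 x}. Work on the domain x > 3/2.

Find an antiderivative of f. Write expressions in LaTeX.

The denominator factors as 3 x \left(x + 4\right) \left(2 x - 3\right)^{2} \left(x^{2} + 1\right); partial fractions split f into directly integrable pieces: - \frac{191 x - 19}{507 \left(x^{2} + 1\right)} + \frac{748673}{368082 \left(2 x - 3\right)} + \frac{4055}{858 \left(2 x - 3\right)^{2}} + \frac{845}{1452 \left(x + 4\right)} + \frac{1}{36 x}.
Check: d/dx[\frac{\log{\left(x \right)}}{36} + \frac{748673 \log{\left(x - \frac{3}{2} \right)}}{736164} + \frac{845 \log{\left(x + 4 \right)}}{1452} - \frac{191 \log{\left(x^{2} + 1 \right)}}{1014} + \frac{19 \operatorname{atan}{\left(x \right)}}{507} - \frac{4055}{3432 x - 5148}] = \frac{15 x^{5} + 20 x^{4} + 60 x^{3} - 18 x^{2} + 3}{12 x^{6} + 12 x^{5} - 105 x^{4} + 120 x^{3} - 117 x^{2} + 108 x} = f(x).

An antiderivative is F(x) = \frac{\log{\left(x \right)}}{36} + \frac{748673 \log{\left(x - \frac{3}{2} \right)}}{736164} + \frac{845 \log{\left(x + 4 \right)}}{1452} - \frac{191 \log{\left(x^{2} + 1 \right)}}{1014} + \frac{19 \operatorname{atan}{\left(x \right)}}{507} - \frac{4055}{3432 x - 5148}.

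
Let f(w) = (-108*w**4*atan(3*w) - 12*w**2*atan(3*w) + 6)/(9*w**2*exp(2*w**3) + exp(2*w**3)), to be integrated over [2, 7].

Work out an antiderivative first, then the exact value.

Antiderivative: F(w) = 2*exp(-2*w**3)*atan(3*w); value = -2*exp(-16)*atan(6) + 2*exp(-686)*atan(21)

Recognize the product-rule pattern: f = u'v + uv' with u = 2*atan(3*w), v = exp(-2*w**3), so integration by parts undoes it.
F(w) = 2*exp(-2*w**3)*atan(3*w) is an antiderivative of f.
Check: d/dw[2*exp(-2*w**3)*atan(3*w)] = (-108*w**4*atan(3*w) - 12*w**2*atan(3*w) + 6)/(9*w**2*exp(2*w**3) + exp(2*w**3)) = f(w).
F(7) = 2*exp(-686)*atan(21); F(2) = 2*exp(-16)*atan(6).
Integral = F(7) - F(2) = -2*exp(-16)*atan(6) + 2*exp(-686)*atan(21).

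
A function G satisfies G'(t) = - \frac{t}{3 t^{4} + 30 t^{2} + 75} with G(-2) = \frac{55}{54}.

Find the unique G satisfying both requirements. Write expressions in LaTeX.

G'(t) matches the chain-rule pattern g'(h)*h' with inner function h(t) = 6 t^{2} + 30; substituting u = h(t) collapses the integral.
A general antiderivative is \frac{1}{6 t^{2} + 30} + C.
The condition gives C = \frac{55}{54} - (\frac{1}{54}) = 1.
So G(t) = \frac{6 t^{2} + 31}{6 \left(t^{2} + 5\right)}.
Check: d/dt[\frac{6 t^{2} + 31}{6 \left(t^{2} + 5\right)}] = - \frac{t}{3 t^{4} + 30 t^{2} + 75} = G'(t).

G(t) = \frac{6 t^{2} + 31}{6 \left(t^{2} + 5\right)}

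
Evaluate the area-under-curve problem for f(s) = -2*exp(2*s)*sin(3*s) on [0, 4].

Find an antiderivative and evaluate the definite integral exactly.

Antiderivative: F(s) = -4*exp(2*s)*sin(3*s)/13 + 6*exp(2*s)*cos(3*s)/13; value = -6/13 - 4*exp(8)*sin(12)/13 + 6*exp(8)*cos(12)/13

A candidate is checked by its d/ds: the result must match f(s).
F(s) = -4*exp(2*s)*sin(3*s)/13 + 6*exp(2*s)*cos(3*s)/13 is an antiderivative of f.
Check: d/ds[-4*exp(2*s)*sin(3*s)/13 + 6*exp(2*s)*cos(3*s)/13] = -2*exp(2*s)*sin(3*s) = f(s).
F(4) = -4*exp(8)*sin(12)/13 + 6*exp(8)*cos(12)/13; F(0) = 6/13.
Integral = F(4) - F(0) = -6/13 - 4*exp(8)*sin(12)/13 + 6*exp(8)*cos(12)/13.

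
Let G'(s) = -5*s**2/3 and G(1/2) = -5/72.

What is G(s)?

G(s) = -5*s**3/9

A first test for any G(s): its s-derivative must equal the given G'(s).
A general antiderivative is -5*s**3/9 + C.
The condition gives C = -5/72 - (-5/72) = 0.
So G(s) = -5*s**3/9.
Check: d/ds[-5*s**3/9] = -5*s**2/3 = G'(s).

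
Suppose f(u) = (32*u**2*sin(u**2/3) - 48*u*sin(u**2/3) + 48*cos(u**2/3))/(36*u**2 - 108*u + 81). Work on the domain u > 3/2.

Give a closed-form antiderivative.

An antiderivative is F(u) = -8*cos(u**2/3)/(3*(2*u - 3)).

f has the shape v'r + vr' for v = -8/(3*(2*u - 3)) and r = cos(u**2/3) — it is the derivative of the product v*r.
Check: d/du[-8*cos(u**2/3)/(3*(2*u - 3))] = (32*u**2*sin(u**2/3) - 48*u*sin(u**2/3) + 48*cos(u**2/3))/(36*u**2 - 108*u + 81) = f(u).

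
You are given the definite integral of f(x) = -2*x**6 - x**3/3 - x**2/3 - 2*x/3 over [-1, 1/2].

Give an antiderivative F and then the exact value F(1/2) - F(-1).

Integrate term by term and add the pieces.
F(x) = -x**2*(72*x**5 + 21*x**2 + 28*x + 84)/252 is an antiderivative of f.
Check: d/dx[-x**2*(72*x**5 + 21*x**2 + 28*x + 84)/252] = -2*x**6 - x**3/3 - x**2/3 - 2*x/3 = f(x).
F(1/2) = -211/2016; F(-1) = -5/252.
Integral = F(1/2) - F(-1) = -19/224.

Antiderivative: F(x) = -x**2*(72*x**5 + 21*x**2 + 28*x + 84)/252; value = -19/224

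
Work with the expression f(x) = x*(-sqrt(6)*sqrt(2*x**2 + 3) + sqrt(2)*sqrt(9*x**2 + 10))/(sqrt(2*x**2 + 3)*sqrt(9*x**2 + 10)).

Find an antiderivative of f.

Check any antiderivative F(x) by computing F'(x) and comparing it with f(x).
Check: d/dx[sqrt(2)*(9*sqrt(2*x**2 + 3) - 2*sqrt(3)*sqrt(9*x**2 + 10))/18] = (-sqrt(6)*x*sqrt(2*x**2 + 3) + sqrt(2)*x*sqrt(9*x**2 + 10))/(sqrt(2*x**2 + 3)*sqrt(9*x**2 + 10)), which equals f(x).

An antiderivative is F(x) = sqrt(2)*(9*sqrt(2*x**2 + 3) - 2*sqrt(3)*sqrt(9*x**2 + 10))/18.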